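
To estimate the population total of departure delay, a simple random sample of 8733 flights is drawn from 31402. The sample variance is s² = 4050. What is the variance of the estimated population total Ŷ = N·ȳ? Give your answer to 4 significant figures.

3.301 × 10^8

Var(Ŷ) = N²·Var(ȳ) = N²·(1 − n/N)·s²/n.
f = 8733/31402 = 0.27810331; Var(ȳ) = 0.72189669·4050/8733 = 0.33478548.
Var(Ŷ) = 31402² · 0.33478548 = 3.3012714 × 10^8.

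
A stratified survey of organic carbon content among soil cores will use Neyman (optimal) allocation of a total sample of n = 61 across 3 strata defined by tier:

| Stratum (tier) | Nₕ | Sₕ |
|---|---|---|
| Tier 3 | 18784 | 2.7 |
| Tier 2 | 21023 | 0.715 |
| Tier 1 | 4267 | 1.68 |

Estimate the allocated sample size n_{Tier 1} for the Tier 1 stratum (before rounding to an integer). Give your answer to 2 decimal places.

Neyman allocation: nₕ = n·NₕSₕ / Σⱼ NⱼSⱼ.
Σ NⱼSⱼ = 18784·2.7 + 21023·0.715 + 4267·1.68 = 72916.805.
n_{Tier 1} = 61·4267·1.68 / 72916.805 = 6.00.

6.00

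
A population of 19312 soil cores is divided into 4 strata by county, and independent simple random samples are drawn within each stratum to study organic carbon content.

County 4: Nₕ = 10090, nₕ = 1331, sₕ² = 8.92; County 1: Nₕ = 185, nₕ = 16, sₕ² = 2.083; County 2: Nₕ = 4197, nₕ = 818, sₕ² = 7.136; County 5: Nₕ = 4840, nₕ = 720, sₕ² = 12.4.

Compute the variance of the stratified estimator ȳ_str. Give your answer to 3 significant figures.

Var(ȳ_str) = Σₕ Wₕ²(1 − fₕ)sₕ²/nₕ with Wₕ = Nₕ/N, N = 19312.
County 4: Wₕ = 0.52247307; term = 0.52247307²·(1 − 0.13191278)·8.92/1331 = 0.0015881005.
County 1: Wₕ = 0.00957954; term = 0.00957954²·(1 − 0.08648649)·2.083/16 = 1.091373 × 10^-5.
County 2: Wₕ = 0.21732601; term = 0.21732601²·(1 − 0.19490112)·7.136/818 = 3.3172194 × 10^-4.
County 5: Wₕ = 0.25062138; term = 0.25062138²·(1 − 0.14876033)·12.4/720 = 9.2082534 × 10^-4.
Sum = 0.0028515615.

0.00285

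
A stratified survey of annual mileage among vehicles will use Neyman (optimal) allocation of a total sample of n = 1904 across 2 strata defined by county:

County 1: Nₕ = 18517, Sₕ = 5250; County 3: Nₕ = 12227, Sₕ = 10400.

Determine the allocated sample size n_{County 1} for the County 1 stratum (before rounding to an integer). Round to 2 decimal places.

Neyman allocation: nₕ = n·NₕSₕ / Σⱼ NⱼSⱼ.
Σ NⱼSⱼ = 18517·5250 + 12227·10400 = 2.2437505 × 10^8.
n_{County 1} = 1904·18517·5250 / (2.2437505 × 10^8) = 824.94.

824.94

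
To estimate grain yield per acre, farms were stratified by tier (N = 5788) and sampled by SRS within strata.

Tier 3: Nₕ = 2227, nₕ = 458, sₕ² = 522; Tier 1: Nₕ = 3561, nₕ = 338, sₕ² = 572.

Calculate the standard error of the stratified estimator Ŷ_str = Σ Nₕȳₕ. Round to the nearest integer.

Var(Ŷ_str) = Σₕ Nₕ²(1 − fₕ)sₕ²/nₕ.
Tier 3: 2227²·(1 − 458/2227)·522/458 = 4.4900696 × 10^6.
Tier 1: 3561²·(1 − 338/3561)·572/338 = 1.942279 × 10^7.
Sum = 2.391286 × 10^7.
SE = √(2.391286 × 10^7) = 4890.

4890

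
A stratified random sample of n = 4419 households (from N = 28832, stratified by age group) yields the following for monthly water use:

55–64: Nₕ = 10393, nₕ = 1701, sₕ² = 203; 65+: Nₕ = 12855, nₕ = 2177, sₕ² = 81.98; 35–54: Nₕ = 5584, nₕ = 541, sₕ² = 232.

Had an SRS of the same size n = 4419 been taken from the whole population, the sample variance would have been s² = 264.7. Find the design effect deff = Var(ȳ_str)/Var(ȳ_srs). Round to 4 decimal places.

0.6647

Var(ȳ_str) = Σ Wₕ²(1−fₕ)sₕ²/nₕ with Wₕ = Nₕ/28832:
  55–64: (10393/28832)²·(1−1701/10393)·203/1701 = 0.012968891
  65+: (12855/28832)²·(1−2177/12855)·81.98/2177 = 0.0062181607
  35–54: (5584/28832)²·(1−541/5584)·232/541 = 0.014526987
  → Var(ȳ_str) = 0.033714039.
Var(ȳ_srs) = (1 − 4419/28832)·264.7/4419 = 0.050719659.
deff = 0.033714039 / 0.050719659 = 0.6647.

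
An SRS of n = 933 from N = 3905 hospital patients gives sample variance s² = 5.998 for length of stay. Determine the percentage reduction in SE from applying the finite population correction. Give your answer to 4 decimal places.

12.7604

f = n/N = 933/3905 = 0.23892446.
SE_no-fpc = √(s²/n) = 0.080179327; SE_fpc = √((1−f)s²/n) = 0.06994816.
Ratio = √(1−f) = 0.87239644. Reduction = 100·(1 − 0.87239644) = 12.7604%.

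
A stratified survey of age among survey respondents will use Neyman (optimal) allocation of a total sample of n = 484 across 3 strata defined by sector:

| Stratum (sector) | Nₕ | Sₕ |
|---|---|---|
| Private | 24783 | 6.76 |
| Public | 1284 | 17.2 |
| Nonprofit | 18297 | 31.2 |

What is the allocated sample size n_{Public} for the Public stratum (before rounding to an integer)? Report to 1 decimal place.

14.1

Neyman allocation: nₕ = n·NₕSₕ / Σⱼ NⱼSⱼ.
Σ NⱼSⱼ = 24783·6.76 + 1284·17.2 + 18297·31.2 = 760484.28.
n_{Public} = 484·1284·17.2 / 760484.28 = 14.1.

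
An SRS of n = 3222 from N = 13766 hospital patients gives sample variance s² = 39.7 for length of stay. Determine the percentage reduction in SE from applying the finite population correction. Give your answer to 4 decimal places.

12.4817

f = n/N = 3222/13766 = 0.23405492.
SE_no-fpc = √(s²/n) = 0.11100243; SE_fpc = √((1−f)s²/n) = 0.097147427.
Ratio = √(1−f) = 0.87518288. Reduction = 100·(1 − 0.87518288) = 12.4817%.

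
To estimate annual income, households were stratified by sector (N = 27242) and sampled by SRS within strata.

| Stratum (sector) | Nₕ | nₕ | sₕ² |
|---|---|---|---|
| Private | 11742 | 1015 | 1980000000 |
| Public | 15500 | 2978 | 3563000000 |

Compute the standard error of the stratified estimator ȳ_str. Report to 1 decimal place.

802.5

Var(ȳ_str) = Σₕ Wₕ²(1 − fₕ)sₕ²/nₕ with Wₕ = Nₕ/N, N = 27242.
Private: Wₕ = 0.43102562; term = 0.43102562²·(1 − 0.08644183)·1980000000/1015 = 331086.54.
Public: Wₕ = 0.56897438; term = 0.56897438²·(1 − 0.19212903)·3563000000/2978 = 312909.36.
Sum = 643995.9.
SE = √(643995.9) = 802.5.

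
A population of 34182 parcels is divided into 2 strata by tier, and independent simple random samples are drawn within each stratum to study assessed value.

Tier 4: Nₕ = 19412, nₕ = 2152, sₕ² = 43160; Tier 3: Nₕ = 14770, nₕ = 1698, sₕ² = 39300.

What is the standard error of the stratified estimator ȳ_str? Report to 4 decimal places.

Var(ȳ_str) = Σₕ Wₕ²(1 − fₕ)sₕ²/nₕ with Wₕ = Nₕ/N, N = 34182.
Tier 4: Wₕ = 0.56790123; term = 0.56790123²·(1 − 0.11085926)·43160/2152 = 5.7511581.
Tier 3: Wₕ = 0.43209877; term = 0.43209877²·(1 − 0.11496276)·39300/1698 = 3.8245686.
Sum = 9.5757267.
SE = √(9.5757267) = 3.0945.

3.0945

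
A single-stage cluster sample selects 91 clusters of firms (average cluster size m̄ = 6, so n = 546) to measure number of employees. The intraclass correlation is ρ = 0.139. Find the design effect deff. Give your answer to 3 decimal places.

1.695

deff = 1 + (6 − 1)·0.139 = 1 + 0.695 = 1.695.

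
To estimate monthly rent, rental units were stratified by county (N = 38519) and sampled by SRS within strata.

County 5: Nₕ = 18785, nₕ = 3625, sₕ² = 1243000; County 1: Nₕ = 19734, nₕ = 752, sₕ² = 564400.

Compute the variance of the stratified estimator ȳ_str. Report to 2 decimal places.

255.30

Var(ȳ_str) = Σₕ Wₕ²(1 − fₕ)sₕ²/nₕ with Wₕ = Nₕ/N, N = 38519.
County 5: Wₕ = 0.48768140; term = 0.48768140²·(1 − 0.19297312)·1243000/3625 = 65.814792.
County 1: Wₕ = 0.51231860; term = 0.51231860²·(1 − 0.03810682)·564400/752 = 189.48562.
Sum = 255.30041.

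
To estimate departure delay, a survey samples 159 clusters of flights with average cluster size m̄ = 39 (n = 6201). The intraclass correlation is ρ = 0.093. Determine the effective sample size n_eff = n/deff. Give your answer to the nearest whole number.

1368

deff = 1 + (39 − 1)·0.093 = 1 + 3.534 = 4.534.
n_eff = 6201 / 4.534 = 1368.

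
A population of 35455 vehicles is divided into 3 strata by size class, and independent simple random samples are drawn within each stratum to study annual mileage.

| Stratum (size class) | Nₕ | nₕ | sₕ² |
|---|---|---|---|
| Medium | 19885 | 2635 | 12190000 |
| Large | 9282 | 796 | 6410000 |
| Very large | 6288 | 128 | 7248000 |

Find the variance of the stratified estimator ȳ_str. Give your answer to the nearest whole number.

Var(ȳ_str) = Σₕ Wₕ²(1 − fₕ)sₕ²/nₕ with Wₕ = Nₕ/N, N = 35455.
Medium: Wₕ = 0.56085178; term = 0.56085178²·(1 − 0.13251194)·12190000/2635 = 1262.3588.
Large: Wₕ = 0.26179664; term = 0.26179664²·(1 − 0.08575738)·6410000/796 = 504.58528.
Very large: Wₕ = 0.17735157; term = 0.17735157²·(1 − 0.02035623)·7248000/128 = 1744.8033.
Sum = 3511.7474.

3512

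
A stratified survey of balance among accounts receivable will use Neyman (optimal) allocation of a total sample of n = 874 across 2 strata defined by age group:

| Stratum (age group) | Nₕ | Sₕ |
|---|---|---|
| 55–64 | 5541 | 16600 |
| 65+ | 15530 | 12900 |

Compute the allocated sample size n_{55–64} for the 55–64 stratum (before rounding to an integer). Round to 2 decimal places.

275.01

Neyman allocation: nₕ = n·NₕSₕ / Σⱼ NⱼSⱼ.
Σ NⱼSⱼ = 5541·16600 + 15530·12900 = 2.923176 × 10^8.
n_{55–64} = 874·5541·16600 / (2.923176 × 10^8) = 275.01.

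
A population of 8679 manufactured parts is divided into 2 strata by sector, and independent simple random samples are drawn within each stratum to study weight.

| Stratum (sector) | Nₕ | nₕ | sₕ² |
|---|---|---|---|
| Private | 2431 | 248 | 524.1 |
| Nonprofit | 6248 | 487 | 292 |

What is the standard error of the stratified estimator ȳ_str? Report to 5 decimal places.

Var(ȳ_str) = Σₕ Wₕ²(1 − fₕ)sₕ²/nₕ with Wₕ = Nₕ/N, N = 8679.
Private: Wₕ = 0.28010139; term = 0.28010139²·(1 − 0.10201563)·524.1/248 = 0.14888872.
Nonprofit: Wₕ = 0.71989861; term = 0.71989861²·(1 − 0.07794494)·292/487 = 0.28651899.
Sum = 0.43540771.
SE = √(0.43540771) = 0.65985.

0.65985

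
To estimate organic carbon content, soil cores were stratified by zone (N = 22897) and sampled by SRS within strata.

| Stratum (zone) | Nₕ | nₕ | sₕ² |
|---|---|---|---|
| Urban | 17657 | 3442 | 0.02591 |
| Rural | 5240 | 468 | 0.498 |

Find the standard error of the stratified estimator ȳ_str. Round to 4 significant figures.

Var(ȳ_str) = Σₕ Wₕ²(1 − fₕ)sₕ²/nₕ with Wₕ = Nₕ/N, N = 22897.
Urban: Wₕ = 0.77114906; term = 0.77114906²·(1 − 0.19493685)·0.02591/3442 = 3.6038206 × 10^-6.
Rural: Wₕ = 0.22885094; term = 0.22885094²·(1 − 0.08931298)·0.498/468 = 5.0752571 × 10^-5.
Sum = 5.4356392 × 10^-5.
SE = √(5.4356392 × 10^-5) = 0.007373.

0.007373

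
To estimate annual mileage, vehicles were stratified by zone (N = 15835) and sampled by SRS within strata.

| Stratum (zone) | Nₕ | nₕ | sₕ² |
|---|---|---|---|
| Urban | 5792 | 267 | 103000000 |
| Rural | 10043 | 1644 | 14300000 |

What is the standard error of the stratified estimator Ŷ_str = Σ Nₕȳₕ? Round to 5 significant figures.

3.6164 × 10^6

Var(Ŷ_str) = Σₕ Nₕ²(1 − fₕ)sₕ²/nₕ.
Urban: 5792²·(1 − 267/5792)·103000000/267 = 1.2344878 × 10^13.
Rural: 10043²·(1 − 1644/10043)·14300000/1644 = 7.337114 × 10^11.
Sum = 1.3078589 × 10^13.
SE = √(1.3078589 × 10^13) = 3.6164 × 10^6.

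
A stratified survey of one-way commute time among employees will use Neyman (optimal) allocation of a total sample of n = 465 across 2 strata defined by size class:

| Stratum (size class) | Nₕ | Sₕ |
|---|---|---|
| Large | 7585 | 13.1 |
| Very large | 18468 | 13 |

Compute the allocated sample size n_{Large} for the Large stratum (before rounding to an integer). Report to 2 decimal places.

Neyman allocation: nₕ = n·NₕSₕ / Σⱼ NⱼSⱼ.
Σ NⱼSⱼ = 7585·13.1 + 18468·13 = 339447.5.
n_{Large} = 465·7585·13.1 / 339447.5 = 136.12.

136.12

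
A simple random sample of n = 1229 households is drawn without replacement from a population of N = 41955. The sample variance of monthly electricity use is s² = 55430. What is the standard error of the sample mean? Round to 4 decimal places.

Under SRS without replacement, Var(ȳ) = (1 − f)·s²/n with f = n/N = 1229/41955 = 0.02929329.
Var(ȳ) = (1 − 0.02929329)·55430/1229 = 0.97070671·45.101709 = 43.780531.
SE(ȳ) = √(43.780531) = 6.6167.

6.6167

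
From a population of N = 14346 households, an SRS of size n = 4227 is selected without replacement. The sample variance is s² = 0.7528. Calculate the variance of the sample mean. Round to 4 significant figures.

1.256 × 10^-4

Under SRS without replacement, Var(ȳ) = (1 − f)·s²/n with f = n/N = 4227/14346 = 0.29464659.
Var(ȳ) = (1 − 0.29464659)·0.7528/4227 = 0.70535341·1.7809321 × 10^-4 = 1.2561865 × 10^-4.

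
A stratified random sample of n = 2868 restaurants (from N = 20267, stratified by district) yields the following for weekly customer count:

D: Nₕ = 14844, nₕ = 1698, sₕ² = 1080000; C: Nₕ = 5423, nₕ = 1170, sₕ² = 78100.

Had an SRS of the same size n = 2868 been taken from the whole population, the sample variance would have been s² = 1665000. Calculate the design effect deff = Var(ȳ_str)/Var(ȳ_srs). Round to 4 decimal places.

Var(ȳ_str) = Σ Wₕ²(1−fₕ)sₕ²/nₕ with Wₕ = Nₕ/20267:
  D: (14844/20267)²·(1−1698/14844)·1080000/1698 = 302.17025
  C: (5423/20267)²·(1−1170/5423)·78100/1170 = 3.7481868
  → Var(ȳ_str) = 305.91844.
Var(ȳ_srs) = (1 − 2868/20267)·1665000/2868 = 498.39068.
deff = 305.91844 / 498.39068 = 0.6138.

0.6138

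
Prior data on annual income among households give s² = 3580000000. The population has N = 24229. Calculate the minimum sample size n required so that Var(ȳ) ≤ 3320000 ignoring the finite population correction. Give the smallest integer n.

1079

Without fpc, n₀ = s²/D = 3580000000/3320000 = 1078.3133.
Rounding up, n = 1079.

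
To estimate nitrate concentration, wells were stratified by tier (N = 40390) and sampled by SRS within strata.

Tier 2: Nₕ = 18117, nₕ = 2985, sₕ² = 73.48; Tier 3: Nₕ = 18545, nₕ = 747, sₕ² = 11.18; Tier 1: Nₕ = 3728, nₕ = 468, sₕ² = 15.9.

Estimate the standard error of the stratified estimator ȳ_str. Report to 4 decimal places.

0.0861

Var(ȳ_str) = Σₕ Wₕ²(1 − fₕ)sₕ²/nₕ with Wₕ = Nₕ/N, N = 40390.
Tier 2: Wₕ = 0.44855162; term = 0.44855162²·(1 − 0.16476238)·73.48/2985 = 0.0041367543.
Tier 3: Wₕ = 0.45914830; term = 0.45914830²·(1 − 0.04028040)·11.18/747 = 0.0030281092.
Tier 1: Wₕ = 0.09230007; term = 0.09230007²·(1 − 0.12553648)·15.9/468 = 2.5310287 × 10^-4.
Sum = 0.0074179664.
SE = √(0.0074179664) = 0.0861.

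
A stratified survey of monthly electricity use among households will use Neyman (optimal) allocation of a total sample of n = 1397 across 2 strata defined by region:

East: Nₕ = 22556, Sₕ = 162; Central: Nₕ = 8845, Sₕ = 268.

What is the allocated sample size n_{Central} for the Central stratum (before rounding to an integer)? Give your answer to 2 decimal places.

Neyman allocation: nₕ = n·NₕSₕ / Σⱼ NⱼSⱼ.
Σ NⱼSⱼ = 22556·162 + 8845·268 = 6.024532 × 10^6.
n_{Central} = 1397·8845·268 / (6.024532 × 10^6) = 549.67.

549.67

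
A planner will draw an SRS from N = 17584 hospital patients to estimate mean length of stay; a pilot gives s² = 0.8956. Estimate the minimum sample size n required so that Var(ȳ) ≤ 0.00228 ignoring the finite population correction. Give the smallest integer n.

393

Without fpc, n₀ = s²/D = 0.8956/0.00228 = 392.8070.
Rounding up, n = 393.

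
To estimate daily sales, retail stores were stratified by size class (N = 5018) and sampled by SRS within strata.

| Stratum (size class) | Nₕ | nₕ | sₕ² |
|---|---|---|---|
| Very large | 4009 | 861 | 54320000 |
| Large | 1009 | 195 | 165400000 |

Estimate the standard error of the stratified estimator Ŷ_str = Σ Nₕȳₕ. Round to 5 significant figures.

Var(Ŷ_str) = Σₕ Nₕ²(1 − fₕ)sₕ²/nₕ.
Very large: 4009²·(1 − 861/4009)·54320000/861 = 7.9620956 × 10^11.
Large: 1009²·(1 − 195/1009)·165400000/195 = 6.9665293 × 10^11.
Sum = 1.4928625 × 10^12.
SE = √(1.4928625 × 10^12) = 1.2218 × 10^6.

1.2218 × 10^6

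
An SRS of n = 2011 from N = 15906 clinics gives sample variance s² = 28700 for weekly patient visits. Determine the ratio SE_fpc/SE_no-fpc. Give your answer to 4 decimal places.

0.9346

f = n/N = 2011/15906 = 0.12643028.
SE_no-fpc = √(s²/n) = 3.7777648; SE_fpc = √((1−f)s²/n) = 3.530886.
Ratio = √(1−f) = 0.93464952.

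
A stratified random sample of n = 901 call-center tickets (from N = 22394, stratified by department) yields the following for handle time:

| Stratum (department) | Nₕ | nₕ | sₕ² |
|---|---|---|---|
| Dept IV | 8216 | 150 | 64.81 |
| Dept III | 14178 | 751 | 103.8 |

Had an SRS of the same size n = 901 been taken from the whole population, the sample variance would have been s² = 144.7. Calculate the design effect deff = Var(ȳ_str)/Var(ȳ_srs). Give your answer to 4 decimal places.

0.7108

Var(ȳ_str) = Σ Wₕ²(1−fₕ)sₕ²/nₕ with Wₕ = Nₕ/22394:
  Dept IV: (8216/22394)²·(1−150/8216)·64.81/150 = 0.05709605
  Dept III: (14178/22394)²·(1−751/14178)·103.8/751 = 0.052467217
  → Var(ȳ_str) = 0.10956327.
Var(ȳ_srs) = (1 − 901/22394)·144.7/901 = 0.15413778.
deff = 0.10956327 / 0.15413778 = 0.7108.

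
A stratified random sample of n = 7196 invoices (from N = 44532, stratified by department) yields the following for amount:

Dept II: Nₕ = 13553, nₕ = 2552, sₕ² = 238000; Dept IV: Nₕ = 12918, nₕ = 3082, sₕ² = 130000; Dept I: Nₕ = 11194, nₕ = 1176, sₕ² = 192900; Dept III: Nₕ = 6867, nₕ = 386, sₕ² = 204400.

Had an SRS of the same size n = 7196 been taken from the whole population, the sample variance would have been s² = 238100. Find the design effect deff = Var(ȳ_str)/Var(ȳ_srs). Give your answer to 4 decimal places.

1.1129

Var(ȳ_str) = Σ Wₕ²(1−fₕ)sₕ²/nₕ with Wₕ = Nₕ/44532:
  Dept II: (13553/44532)²·(1−2552/13553)·238000/2552 = 7.0116381
  Dept IV: (12918/44532)²·(1−3082/12918)·130000/3082 = 2.7025897
  Dept I: (11194/44532)²·(1−1176/11194)·192900/1176 = 9.275703
  Dept III: (6867/44532)²·(1−386/6867)·204400/386 = 11.88388
  → Var(ȳ_str) = 30.873811.
Var(ȳ_srs) = (1 − 7196/44532)·238100/7196 = 27.74111.
deff = 30.873811 / 27.74111 = 1.1129.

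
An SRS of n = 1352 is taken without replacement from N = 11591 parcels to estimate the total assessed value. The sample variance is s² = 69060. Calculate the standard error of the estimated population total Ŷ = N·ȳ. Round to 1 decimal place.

77860.0

Var(Ŷ) = N²·Var(ȳ) = N²·(1 − n/N)·s²/n.
f = 1352/11591 = 0.11664222; Var(ȳ) = 0.88335778·69060/1352 = 45.121811.
Var(Ŷ) = 11591² · 45.121811 = 6.0621731 × 10^9.
SE(Ŷ) = √(6.0621731 × 10^9) = 77860.0.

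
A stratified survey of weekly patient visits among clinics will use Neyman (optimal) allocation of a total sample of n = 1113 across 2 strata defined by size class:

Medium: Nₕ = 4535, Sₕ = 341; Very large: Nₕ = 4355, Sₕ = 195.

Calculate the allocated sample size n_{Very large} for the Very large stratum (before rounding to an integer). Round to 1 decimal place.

394.5

Neyman allocation: nₕ = n·NₕSₕ / Σⱼ NⱼSⱼ.
Σ NⱼSⱼ = 4535·341 + 4355·195 = 2.39566 × 10^6.
n_{Very large} = 1113·4355·195 / (2.39566 × 10^6) = 394.5.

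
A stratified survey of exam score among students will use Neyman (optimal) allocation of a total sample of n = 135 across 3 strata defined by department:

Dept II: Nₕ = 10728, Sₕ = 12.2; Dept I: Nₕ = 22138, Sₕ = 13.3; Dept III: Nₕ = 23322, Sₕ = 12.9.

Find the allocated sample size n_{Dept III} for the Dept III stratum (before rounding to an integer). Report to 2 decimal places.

55.93

Neyman allocation: nₕ = n·NₕSₕ / Σⱼ NⱼSⱼ.
Σ NⱼSⱼ = 10728·12.2 + 22138·13.3 + 23322·12.9 = 726170.8.
n_{Dept III} = 135·23322·12.9 / 726170.8 = 55.93.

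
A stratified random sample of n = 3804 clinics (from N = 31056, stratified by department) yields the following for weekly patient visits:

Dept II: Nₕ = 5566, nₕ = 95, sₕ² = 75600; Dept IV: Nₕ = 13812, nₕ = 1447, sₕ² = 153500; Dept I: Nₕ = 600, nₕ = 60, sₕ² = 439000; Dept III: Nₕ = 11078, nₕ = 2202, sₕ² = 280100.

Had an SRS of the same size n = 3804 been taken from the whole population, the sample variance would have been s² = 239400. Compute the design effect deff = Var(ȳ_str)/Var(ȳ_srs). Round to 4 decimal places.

Var(ȳ_str) = Σ Wₕ²(1−fₕ)sₕ²/nₕ with Wₕ = Nₕ/31056:
  Dept II: (5566/31056)²·(1−95/5566)·75600/95 = 25.125636
  Dept IV: (13812/31056)²·(1−1447/13812)·153500/1447 = 18.784494
  Dept I: (600/31056)²·(1−60/600)·439000/60 = 2.4579172
  Dept III: (11078/31056)²·(1−2202/11078)·280100/2202 = 12.968311
  → Var(ȳ_str) = 59.336358.
Var(ȳ_srs) = (1 − 3804/31056)·239400/3804 = 55.225099.
deff = 59.336358 / 55.225099 = 1.0744.

1.0744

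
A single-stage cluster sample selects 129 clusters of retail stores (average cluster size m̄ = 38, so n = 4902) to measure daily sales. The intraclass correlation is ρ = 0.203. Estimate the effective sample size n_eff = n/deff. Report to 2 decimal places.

deff = 1 + (38 − 1)·0.203 = 1 + 7.511 = 8.511.
n_eff = 4902 / 8.511 = 575.96.

575.96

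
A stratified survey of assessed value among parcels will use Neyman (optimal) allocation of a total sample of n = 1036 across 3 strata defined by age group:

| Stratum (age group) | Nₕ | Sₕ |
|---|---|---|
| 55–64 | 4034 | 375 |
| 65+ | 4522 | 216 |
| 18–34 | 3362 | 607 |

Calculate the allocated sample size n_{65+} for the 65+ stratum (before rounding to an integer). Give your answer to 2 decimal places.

Neyman allocation: nₕ = n·NₕSₕ / Σⱼ NⱼSⱼ.
Σ NⱼSⱼ = 4034·375 + 4522·216 + 3362·607 = 4.530236 × 10^6.
n_{65+} = 1036·4522·216 / (4.530236 × 10^6) = 223.37.

223.37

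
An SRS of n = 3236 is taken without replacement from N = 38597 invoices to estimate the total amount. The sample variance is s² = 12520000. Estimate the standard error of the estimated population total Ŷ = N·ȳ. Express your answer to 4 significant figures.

2.298 × 10^6

Var(Ŷ) = N²·Var(ȳ) = N²·(1 − n/N)·s²/n.
f = 3236/38597 = 0.08384071; Var(ȳ) = 0.91615929·12520000/3236 = 3544.5965.
Var(Ŷ) = 38597² · 3544.5965 = 5.2804861 × 10^12.
SE(Ŷ) = √(5.2804861 × 10^12) = 2.298 × 10^6.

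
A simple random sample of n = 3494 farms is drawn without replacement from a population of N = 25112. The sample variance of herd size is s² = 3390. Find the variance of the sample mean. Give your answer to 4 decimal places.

Under SRS without replacement, Var(ȳ) = (1 − f)·s²/n with f = n/N = 3494/25112 = 0.13913667.
Var(ȳ) = (1 − 0.13913667)·3390/3494 = 0.86086333·0.97023469 = 0.83523947.

0.8352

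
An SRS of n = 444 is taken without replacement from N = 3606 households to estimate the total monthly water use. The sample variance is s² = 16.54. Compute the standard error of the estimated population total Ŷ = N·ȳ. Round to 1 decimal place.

651.7

Var(Ŷ) = N²·Var(ȳ) = N²·(1 − n/N)·s²/n.
f = 444/3606 = 0.12312812; Var(ȳ) = 0.87687188·16.54/444 = 0.032665452.
Var(Ŷ) = 3606² · 0.032665452 = 424756.58.
SE(Ŷ) = √(424756.58) = 651.7.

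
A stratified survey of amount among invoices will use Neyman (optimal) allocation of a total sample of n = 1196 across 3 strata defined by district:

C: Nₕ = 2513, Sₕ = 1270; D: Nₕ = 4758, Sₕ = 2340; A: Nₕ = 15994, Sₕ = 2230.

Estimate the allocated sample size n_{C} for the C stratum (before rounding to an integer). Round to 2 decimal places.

76.35

Neyman allocation: nₕ = n·NₕSₕ / Σⱼ NⱼSⱼ.
Σ NⱼSⱼ = 2513·1270 + 4758·2340 + 15994·2230 = 4.999185 × 10^7.
n_{C} = 1196·2513·1270 / (4.999185 × 10^7) = 76.35.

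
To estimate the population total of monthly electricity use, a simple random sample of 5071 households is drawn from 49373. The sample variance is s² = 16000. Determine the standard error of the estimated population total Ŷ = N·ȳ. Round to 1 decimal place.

Var(Ŷ) = N²·Var(ȳ) = N²·(1 − n/N)·s²/n.
f = 5071/49373 = 0.10270796; Var(ȳ) = 0.89729204·16000/5071 = 2.8311325.
Var(Ŷ) = 49373² · 2.8311325 = 6.9014322 × 10^9.
SE(Ŷ) = √(6.9014322 × 10^9) = 83074.9.

83074.9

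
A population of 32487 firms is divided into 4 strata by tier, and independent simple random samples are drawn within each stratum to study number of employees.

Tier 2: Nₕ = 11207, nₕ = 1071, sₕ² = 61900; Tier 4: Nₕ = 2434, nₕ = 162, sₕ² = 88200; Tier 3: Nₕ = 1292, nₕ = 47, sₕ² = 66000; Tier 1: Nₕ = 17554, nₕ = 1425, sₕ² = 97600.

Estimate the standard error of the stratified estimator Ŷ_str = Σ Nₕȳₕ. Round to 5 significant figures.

Var(Ŷ_str) = Σₕ Nₕ²(1 − fₕ)sₕ²/nₕ.
Tier 2: 11207²·(1 − 1071/11207)·61900/1071 = 6.5653389 × 10^9.
Tier 4: 2434²·(1 − 162/2434)·88200/162 = 3.0108039 × 10^9.
Tier 3: 1292²·(1 − 47/1292)·66000/47 = 2.2588009 × 10^9.
Tier 1: 17554²·(1 − 1425/17554)·97600/1425 = 1.9391816 × 10^10.
Sum = 3.122676 × 10^10.
SE = √(3.122676 × 10^10) = 176710.

176710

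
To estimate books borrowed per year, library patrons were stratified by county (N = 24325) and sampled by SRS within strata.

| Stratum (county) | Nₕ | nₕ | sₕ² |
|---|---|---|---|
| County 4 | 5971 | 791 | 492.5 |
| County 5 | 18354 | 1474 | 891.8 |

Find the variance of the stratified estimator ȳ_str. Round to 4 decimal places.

0.3493

Var(ȳ_str) = Σₕ Wₕ²(1 − fₕ)sₕ²/nₕ with Wₕ = Nₕ/N, N = 24325.
County 4: Wₕ = 0.24546763; term = 0.24546763²·(1 − 0.13247362)·492.5/791 = 0.032546245.
County 5: Wₕ = 0.75453237; term = 0.75453237²·(1 − 0.08030947)·891.8/1474 = 0.31678708.
Sum = 0.34933333.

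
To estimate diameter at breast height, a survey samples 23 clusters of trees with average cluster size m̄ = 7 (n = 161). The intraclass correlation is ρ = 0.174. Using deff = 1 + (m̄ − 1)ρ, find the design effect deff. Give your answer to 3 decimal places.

deff = 1 + (7 − 1)·0.174 = 1 + 1.044 = 2.044.

2.044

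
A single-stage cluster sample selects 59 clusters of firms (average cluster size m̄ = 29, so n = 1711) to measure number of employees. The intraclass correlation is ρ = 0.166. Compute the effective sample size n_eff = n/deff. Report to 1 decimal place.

302.9

deff = 1 + (29 − 1)·0.166 = 1 + 4.648 = 5.648.
n_eff = 1711 / 5.648 = 302.9.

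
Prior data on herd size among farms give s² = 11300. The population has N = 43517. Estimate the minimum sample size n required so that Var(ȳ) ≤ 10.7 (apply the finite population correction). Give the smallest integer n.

Without fpc, n₀ = s²/D = 11300/10.7 = 1056.0748.
With fpc, (1 − n/N)·s²/n ≤ D requires n ≥ n₀/(1 + n₀/N) = 1056.0748/(1 + 1056.0748/43517) = 1031.0531.
Rounding up, n = 1032.

1032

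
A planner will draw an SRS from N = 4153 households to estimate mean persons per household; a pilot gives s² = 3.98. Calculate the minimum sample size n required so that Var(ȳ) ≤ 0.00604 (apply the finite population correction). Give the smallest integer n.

569

Without fpc, n₀ = s²/D = 3.98/0.00604 = 658.9404.
With fpc, (1 − n/N)·s²/n ≤ D requires n ≥ n₀/(1 + n₀/N) = 658.9404/(1 + 658.9404/4153) = 568.7060.
Rounding up, n = 569.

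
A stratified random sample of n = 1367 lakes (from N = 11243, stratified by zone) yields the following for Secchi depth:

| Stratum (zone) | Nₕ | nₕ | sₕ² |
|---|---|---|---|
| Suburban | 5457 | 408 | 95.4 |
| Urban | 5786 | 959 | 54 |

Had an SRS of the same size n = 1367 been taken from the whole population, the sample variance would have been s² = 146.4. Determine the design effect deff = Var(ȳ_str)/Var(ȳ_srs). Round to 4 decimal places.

Var(ȳ_str) = Σ Wₕ²(1−fₕ)sₕ²/nₕ with Wₕ = Nₕ/11243:
  Suburban: (5457/11243)²·(1−408/5457)·95.4/408 = 0.050966301
  Urban: (5786/11243)²·(1−959/5786)·54/959 = 0.01244132
  → Var(ȳ_str) = 0.063407621.
Var(ȳ_srs) = (1 − 1367/11243)·146.4/1367 = 0.094074395.
deff = 0.063407621 / 0.094074395 = 0.6740.

0.6740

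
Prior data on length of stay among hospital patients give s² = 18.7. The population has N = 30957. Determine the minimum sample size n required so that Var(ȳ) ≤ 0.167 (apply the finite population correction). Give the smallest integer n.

112

Without fpc, n₀ = s²/D = 18.7/0.167 = 111.9760.
With fpc, (1 − n/N)·s²/n ≤ D requires n ≥ n₀/(1 + n₀/N) = 111.9760/(1 + 111.9760/30957) = 111.5724.
Rounding up, n = 112.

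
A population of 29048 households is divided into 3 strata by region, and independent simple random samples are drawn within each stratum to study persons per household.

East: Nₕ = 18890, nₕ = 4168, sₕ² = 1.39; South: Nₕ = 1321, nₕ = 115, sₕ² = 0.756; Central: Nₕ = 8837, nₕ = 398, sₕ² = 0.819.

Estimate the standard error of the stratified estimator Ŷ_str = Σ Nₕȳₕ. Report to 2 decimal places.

Var(Ŷ_str) = Σₕ Nₕ²(1 − fₕ)sₕ²/nₕ.
East: 18890²·(1 − 4168/18890)·1.39/4168 = 92744.008.
South: 1321²·(1 − 115/1321)·0.756/115 = 10473.072.
Central: 8837²·(1 − 398/8837)·0.819/398 = 153460.52.
Sum = 256677.6.
SE = √(256677.6) = 506.63.

506.63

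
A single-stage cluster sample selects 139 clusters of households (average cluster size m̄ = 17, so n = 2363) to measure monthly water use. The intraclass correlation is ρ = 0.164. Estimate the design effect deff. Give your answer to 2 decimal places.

deff = 1 + (17 − 1)·0.164 = 1 + 2.624 = 3.624.

3.62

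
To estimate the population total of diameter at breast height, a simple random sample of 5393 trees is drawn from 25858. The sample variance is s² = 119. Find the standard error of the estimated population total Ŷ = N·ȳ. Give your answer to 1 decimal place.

Var(Ŷ) = N²·Var(ȳ) = N²·(1 − n/N)·s²/n.
f = 5393/25858 = 0.20856215; Var(ȳ) = 0.79143785·119/5393 = 0.017463583.
Var(Ŷ) = 25858² · 0.017463583 = 1.1676783 × 10^7.
SE(Ŷ) = √(1.1676783 × 10^7) = 3417.1.

3417.1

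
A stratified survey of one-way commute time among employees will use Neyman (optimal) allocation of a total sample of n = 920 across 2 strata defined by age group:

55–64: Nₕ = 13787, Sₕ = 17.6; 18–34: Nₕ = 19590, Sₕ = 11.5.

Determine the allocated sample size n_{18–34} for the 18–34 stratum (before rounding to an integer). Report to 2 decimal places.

Neyman allocation: nₕ = n·NₕSₕ / Σⱼ NⱼSⱼ.
Σ NⱼSⱼ = 13787·17.6 + 19590·11.5 = 467936.2.
n_{18–34} = 920·19590·11.5 / 467936.2 = 442.93.

442.93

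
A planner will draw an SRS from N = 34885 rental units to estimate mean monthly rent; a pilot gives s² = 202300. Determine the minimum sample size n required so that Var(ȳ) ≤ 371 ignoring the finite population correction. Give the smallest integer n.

Without fpc, n₀ = s²/D = 202300/371 = 545.2830.
Rounding up, n = 546.

546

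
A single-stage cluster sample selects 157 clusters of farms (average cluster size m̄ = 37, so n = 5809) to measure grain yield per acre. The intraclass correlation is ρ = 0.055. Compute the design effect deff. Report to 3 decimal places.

deff = 1 + (37 − 1)·0.055 = 1 + 1.98 = 2.98.

2.980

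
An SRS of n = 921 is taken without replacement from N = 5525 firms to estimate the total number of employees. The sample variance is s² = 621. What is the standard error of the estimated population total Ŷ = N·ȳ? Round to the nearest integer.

Var(Ŷ) = N²·Var(ȳ) = N²·(1 − n/N)·s²/n.
f = 921/5525 = 0.16669683; Var(ȳ) = 0.83330317·621/921 = 0.56186891.
Var(Ŷ) = 5525² · 0.56186891 = 1.71514 × 10^7.
SE(Ŷ) = √(1.71514 × 10^7) = 4141.

4141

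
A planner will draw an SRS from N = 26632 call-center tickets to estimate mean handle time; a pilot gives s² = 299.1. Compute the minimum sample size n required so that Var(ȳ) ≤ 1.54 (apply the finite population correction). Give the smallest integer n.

Without fpc, n₀ = s²/D = 299.1/1.54 = 194.2208.
With fpc, (1 − n/N)·s²/n ≤ D requires n ≥ n₀/(1 + n₀/N) = 194.2208/(1 + 194.2208/26632) = 192.8146.
Rounding up, n = 193.

193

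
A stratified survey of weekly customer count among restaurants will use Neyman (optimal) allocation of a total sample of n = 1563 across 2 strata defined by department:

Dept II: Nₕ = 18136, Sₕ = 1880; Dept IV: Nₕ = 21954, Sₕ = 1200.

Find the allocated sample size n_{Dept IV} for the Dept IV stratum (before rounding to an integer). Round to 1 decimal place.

Neyman allocation: nₕ = n·NₕSₕ / Σⱼ NⱼSⱼ.
Σ NⱼSⱼ = 18136·1880 + 21954·1200 = 6.044048 × 10^7.
n_{Dept IV} = 1563·21954·1200 / (6.044048 × 10^7) = 681.3.

681.3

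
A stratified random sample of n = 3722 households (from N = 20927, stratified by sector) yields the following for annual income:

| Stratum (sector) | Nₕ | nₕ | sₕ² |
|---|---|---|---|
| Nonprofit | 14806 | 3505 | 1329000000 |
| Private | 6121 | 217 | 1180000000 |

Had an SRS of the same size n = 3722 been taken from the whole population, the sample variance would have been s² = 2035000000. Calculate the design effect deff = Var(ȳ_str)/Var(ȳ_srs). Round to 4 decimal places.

1.3205

Var(ȳ_str) = Σ Wₕ²(1−fₕ)sₕ²/nₕ with Wₕ = Nₕ/20927:
  Nonprofit: (14806/20927)²·(1−3505/14806)·1329000000/3505 = 144869.72
  Private: (6121/20927)²·(1−217/6121)·1180000000/217 = 448721.68
  → Var(ȳ_str) = 593591.4.
Var(ȳ_srs) = (1 − 3722/20927)·2035000000/3722 = 449506.26.
deff = 593591.4 / 449506.26 = 1.3205.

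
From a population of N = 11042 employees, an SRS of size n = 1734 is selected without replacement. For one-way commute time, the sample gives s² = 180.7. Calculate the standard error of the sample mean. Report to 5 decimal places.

Under SRS without replacement, Var(ȳ) = (1 − f)·s²/n with f = n/N = 1734/11042 = 0.15703677.
Var(ȳ) = (1 − 0.15703677)·180.7/1734 = 0.84296323·0.10420992 = 0.08784513.
SE(ȳ) = √(0.08784513) = 0.29639.

0.29639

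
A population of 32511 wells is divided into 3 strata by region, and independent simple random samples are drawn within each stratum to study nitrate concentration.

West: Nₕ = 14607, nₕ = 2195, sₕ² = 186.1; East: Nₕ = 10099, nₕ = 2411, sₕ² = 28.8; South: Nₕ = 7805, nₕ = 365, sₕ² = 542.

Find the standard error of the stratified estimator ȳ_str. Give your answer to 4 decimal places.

Var(ȳ_str) = Σₕ Wₕ²(1 − fₕ)sₕ²/nₕ with Wₕ = Nₕ/N, N = 32511.
West: Wₕ = 0.44929409; term = 0.44929409²·(1 − 0.15027042)·186.1/2195 = 0.014542999.
East: Wₕ = 0.31063332; term = 0.31063332²·(1 − 0.23873651)·28.8/2411 = 8.7745806 × 10^-4.
South: Wₕ = 0.24007259; term = 0.24007259²·(1 − 0.04676489)·542/365 = 0.081581485.
Sum = 0.097001942.
SE = √(0.097001942) = 0.3115.

0.3115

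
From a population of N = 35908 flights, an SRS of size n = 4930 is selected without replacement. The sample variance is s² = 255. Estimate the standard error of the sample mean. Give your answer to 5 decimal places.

0.21124

Under SRS without replacement, Var(ȳ) = (1 − f)·s²/n with f = n/N = 4930/35908 = 0.13729531.
Var(ȳ) = (1 − 0.13729531)·255/4930 = 0.86270469·0.051724138 = 0.044622656.
SE(ȳ) = √(0.044622656) = 0.21124.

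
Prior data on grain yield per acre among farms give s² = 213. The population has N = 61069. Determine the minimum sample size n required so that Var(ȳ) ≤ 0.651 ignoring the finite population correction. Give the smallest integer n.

Without fpc, n₀ = s²/D = 213/0.651 = 327.1889.
Rounding up, n = 328.

328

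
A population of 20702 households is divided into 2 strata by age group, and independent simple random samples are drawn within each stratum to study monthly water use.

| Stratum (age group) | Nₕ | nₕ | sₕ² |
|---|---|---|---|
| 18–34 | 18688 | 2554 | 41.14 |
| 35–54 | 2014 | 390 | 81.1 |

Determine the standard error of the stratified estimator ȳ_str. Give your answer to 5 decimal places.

Var(ȳ_str) = Σₕ Wₕ²(1 − fₕ)sₕ²/nₕ with Wₕ = Nₕ/N, N = 20702.
18–34: Wₕ = 0.90271471; term = 0.90271471²·(1 − 0.13666524)·41.14/2554 = 0.011332446.
35–54: Wₕ = 0.09728529; term = 0.09728529²·(1 − 0.19364449)·81.1/390 = 0.0015870007.
Sum = 0.012919447.
SE = √(0.012919447) = 0.11366.

0.11366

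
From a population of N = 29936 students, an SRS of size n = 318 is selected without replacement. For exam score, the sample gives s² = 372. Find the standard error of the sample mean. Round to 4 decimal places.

1.0758

Under SRS without replacement, Var(ȳ) = (1 − f)·s²/n with f = n/N = 318/29936 = 0.01062266.
Var(ȳ) = (1 − 0.01062266)·372/318 = 0.98937734·1.1698113 = 1.1573848.
SE(ȳ) = √(1.1573848) = 1.0758.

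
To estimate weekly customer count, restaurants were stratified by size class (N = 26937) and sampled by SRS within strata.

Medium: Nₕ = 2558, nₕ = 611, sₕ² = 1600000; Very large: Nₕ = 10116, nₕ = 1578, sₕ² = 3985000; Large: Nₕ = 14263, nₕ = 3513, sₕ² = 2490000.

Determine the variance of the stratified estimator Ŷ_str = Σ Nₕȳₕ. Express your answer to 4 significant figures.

3.398 × 10^11

Var(Ŷ_str) = Σₕ Nₕ²(1 − fₕ)sₕ²/nₕ.
Medium: 2558²·(1 − 611/2558)·1600000/611 = 1.3042032 × 10^10.
Very large: 10116²·(1 − 1578/10116)·3985000/1578 = 2.1811538 × 10^11.
Large: 14263²·(1 − 3513/14263)·2490000/3513 = 1.0867773 × 10^11.
Sum = 3.3983514 × 10^11.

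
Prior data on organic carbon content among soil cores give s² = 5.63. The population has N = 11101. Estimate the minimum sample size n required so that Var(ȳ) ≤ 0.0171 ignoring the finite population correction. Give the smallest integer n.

Without fpc, n₀ = s²/D = 5.63/0.0171 = 329.2398.
Rounding up, n = 330.

330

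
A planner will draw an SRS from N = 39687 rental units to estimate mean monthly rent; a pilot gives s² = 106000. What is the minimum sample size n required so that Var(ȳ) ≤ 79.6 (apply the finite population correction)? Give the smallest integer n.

1289

Without fpc, n₀ = s²/D = 106000/79.6 = 1331.6583.
With fpc, (1 − n/N)·s²/n ≤ D requires n ≥ n₀/(1 + n₀/N) = 1331.6583/(1 + 1331.6583/39687) = 1288.4264.
Rounding up, n = 1289.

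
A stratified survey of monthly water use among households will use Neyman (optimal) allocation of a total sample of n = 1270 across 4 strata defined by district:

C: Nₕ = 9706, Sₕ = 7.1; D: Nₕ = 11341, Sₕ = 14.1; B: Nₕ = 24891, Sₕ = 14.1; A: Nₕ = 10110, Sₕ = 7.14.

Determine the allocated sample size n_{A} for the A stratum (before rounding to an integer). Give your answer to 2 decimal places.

140.61

Neyman allocation: nₕ = n·NₕSₕ / Σⱼ NⱼSⱼ.
Σ NⱼSⱼ = 9706·7.1 + 11341·14.1 + 24891·14.1 + 10110·7.14 = 651969.2.
n_{A} = 1270·10110·7.14 / 651969.2 = 140.61.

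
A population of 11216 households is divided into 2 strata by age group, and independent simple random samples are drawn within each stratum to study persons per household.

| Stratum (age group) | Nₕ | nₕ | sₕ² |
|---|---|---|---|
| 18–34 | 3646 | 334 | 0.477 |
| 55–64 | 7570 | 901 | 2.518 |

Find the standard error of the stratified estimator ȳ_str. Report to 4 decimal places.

0.0355

Var(ȳ_str) = Σₕ Wₕ²(1 − fₕ)sₕ²/nₕ with Wₕ = Nₕ/N, N = 11216.
18–34: Wₕ = 0.32507133; term = 0.32507133²·(1 − 0.09160724)·0.477/334 = 1.3708909 × 10^-4.
55–64: Wₕ = 0.67492867; term = 0.67492867²·(1 − 0.11902246)·2.518/901 = 0.0011215316.
Sum = 0.0012586207.
SE = √(0.0012586207) = 0.0355.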